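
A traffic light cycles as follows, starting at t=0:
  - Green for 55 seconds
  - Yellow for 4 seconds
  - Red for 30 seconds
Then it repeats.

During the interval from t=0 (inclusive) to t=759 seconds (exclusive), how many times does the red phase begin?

Cycle = 55+4+30 = 89s
red phase starts at t = k*89 + 59 for k=0,1,2,...
Need k*89+59 < 759 → k < 7.865
k ∈ {0, ..., 7} → 8 starts

Answer: 8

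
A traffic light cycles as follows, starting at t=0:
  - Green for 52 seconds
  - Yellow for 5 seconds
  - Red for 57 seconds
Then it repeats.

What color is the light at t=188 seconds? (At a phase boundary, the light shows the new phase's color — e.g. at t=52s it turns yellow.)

Answer: red

Derivation:
Cycle length = 52 + 5 + 57 = 114s
t = 188, phase_t = 188 mod 114 = 74
74 >= 57 → RED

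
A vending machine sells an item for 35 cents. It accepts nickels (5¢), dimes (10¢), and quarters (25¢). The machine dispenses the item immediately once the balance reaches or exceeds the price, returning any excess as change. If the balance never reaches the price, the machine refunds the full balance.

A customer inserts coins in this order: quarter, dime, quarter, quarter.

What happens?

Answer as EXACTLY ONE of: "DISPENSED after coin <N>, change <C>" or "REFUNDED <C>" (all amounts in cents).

Answer: DISPENSED after coin 2, change 0

Derivation:
Price: 35¢
Coin 1 (quarter, 25¢): balance = 25¢
Coin 2 (dime, 10¢): balance = 35¢
  → balance >= price → DISPENSE, change = 35 - 35 = 0¢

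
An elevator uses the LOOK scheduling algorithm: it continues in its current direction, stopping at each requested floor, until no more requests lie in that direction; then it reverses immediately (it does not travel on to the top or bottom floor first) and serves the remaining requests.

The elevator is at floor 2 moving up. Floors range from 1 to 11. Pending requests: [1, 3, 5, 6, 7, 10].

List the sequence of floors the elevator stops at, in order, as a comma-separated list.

Current: 2, moving UP
Serve above first (ascending): [3, 5, 6, 7, 10]
Then reverse, serve below (descending): [1]

Answer: 3, 5, 6, 7, 10, 1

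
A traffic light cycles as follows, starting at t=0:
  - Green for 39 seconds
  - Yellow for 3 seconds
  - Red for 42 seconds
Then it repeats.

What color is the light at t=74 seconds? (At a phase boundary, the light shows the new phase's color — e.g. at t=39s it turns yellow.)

Cycle length = 39 + 3 + 42 = 84s
t = 74, phase_t = 74 mod 84 = 74
74 >= 42 → RED

Answer: red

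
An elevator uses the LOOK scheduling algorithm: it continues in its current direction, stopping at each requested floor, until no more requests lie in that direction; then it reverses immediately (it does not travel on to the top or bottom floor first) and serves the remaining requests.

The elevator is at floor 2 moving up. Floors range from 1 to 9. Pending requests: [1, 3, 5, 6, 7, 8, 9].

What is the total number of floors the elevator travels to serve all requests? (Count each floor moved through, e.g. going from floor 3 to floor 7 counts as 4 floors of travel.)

Answer: 15

Derivation:
Start at floor 2 moving up, LOOK stop order: [3, 5, 6, 7, 8, 9, 1]
  2 → 3: |3-2| = 1, total = 1
  3 → 5: |5-3| = 2, total = 3
  5 → 6: |6-5| = 1, total = 4
  6 → 7: |7-6| = 1, total = 5
  7 → 8: |8-7| = 1, total = 6
  8 → 9: |9-8| = 1, total = 7
  9 → 1: |1-9| = 8, total = 15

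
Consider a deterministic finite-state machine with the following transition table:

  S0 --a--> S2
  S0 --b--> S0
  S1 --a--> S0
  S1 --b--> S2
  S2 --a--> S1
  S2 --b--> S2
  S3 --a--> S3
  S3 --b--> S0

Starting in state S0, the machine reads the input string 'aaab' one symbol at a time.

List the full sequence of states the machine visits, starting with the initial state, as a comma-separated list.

Answer: S0, S2, S1, S0, S0

Derivation:
Start: S0
  read 'a': S0 --a--> S2
  read 'a': S2 --a--> S1
  read 'a': S1 --a--> S0
  read 'b': S0 --b--> S0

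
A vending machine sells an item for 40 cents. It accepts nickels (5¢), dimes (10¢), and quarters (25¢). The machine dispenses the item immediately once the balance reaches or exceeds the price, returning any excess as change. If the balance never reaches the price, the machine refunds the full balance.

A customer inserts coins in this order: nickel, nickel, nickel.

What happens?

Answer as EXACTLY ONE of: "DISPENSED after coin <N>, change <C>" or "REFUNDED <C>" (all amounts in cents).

Answer: REFUNDED 15

Derivation:
Price: 40¢
Coin 1 (nickel, 5¢): balance = 5¢
Coin 2 (nickel, 5¢): balance = 10¢
Coin 3 (nickel, 5¢): balance = 15¢
All coins inserted, balance 15¢ < price 40¢ → REFUND 15¢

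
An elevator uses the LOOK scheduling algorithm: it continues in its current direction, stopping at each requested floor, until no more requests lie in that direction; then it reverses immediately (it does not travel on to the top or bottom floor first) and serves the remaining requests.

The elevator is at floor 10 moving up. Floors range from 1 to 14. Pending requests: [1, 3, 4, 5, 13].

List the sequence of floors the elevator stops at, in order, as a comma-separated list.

Current: 10, moving UP
Serve above first (ascending): [13]
Then reverse, serve below (descending): [5, 4, 3, 1]

Answer: 13, 5, 4, 3, 1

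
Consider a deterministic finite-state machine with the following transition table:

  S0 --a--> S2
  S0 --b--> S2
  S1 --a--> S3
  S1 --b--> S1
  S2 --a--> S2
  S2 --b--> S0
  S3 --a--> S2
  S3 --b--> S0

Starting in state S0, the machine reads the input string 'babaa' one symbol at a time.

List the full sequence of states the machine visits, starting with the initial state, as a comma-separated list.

Start: S0
  read 'b': S0 --b--> S2
  read 'a': S2 --a--> S2
  read 'b': S2 --b--> S0
  read 'a': S0 --a--> S2
  read 'a': S2 --a--> S2

Answer: S0, S2, S2, S0, S2, S2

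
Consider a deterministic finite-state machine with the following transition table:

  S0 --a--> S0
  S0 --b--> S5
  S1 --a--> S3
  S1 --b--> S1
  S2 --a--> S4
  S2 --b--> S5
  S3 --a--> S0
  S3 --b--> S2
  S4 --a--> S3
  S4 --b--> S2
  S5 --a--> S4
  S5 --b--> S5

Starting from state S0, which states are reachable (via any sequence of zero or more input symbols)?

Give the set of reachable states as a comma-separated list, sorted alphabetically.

BFS from S0:
  visit S0: S0--a-->S0 (seen), S0--b-->S5 (new)
  visit S5: S5--a-->S4 (new), S5--b-->S5 (seen)
  visit S4: S4--a-->S3 (new), S4--b-->S2 (new)
  visit S3: S3--a-->S0 (seen), S3--b-->S2 (seen)
  visit S2: S2--a-->S4 (seen), S2--b-->S5 (seen)

Answer: S0, S2, S3, S4, S5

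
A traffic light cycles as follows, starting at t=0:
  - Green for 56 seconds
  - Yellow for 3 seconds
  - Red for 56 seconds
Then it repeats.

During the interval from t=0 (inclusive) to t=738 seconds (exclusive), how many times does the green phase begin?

Cycle = 56+3+56 = 115s
green phase starts at t = k*115 + 0 for k=0,1,2,...
Need k*115+0 < 738 → k < 6.417
k ∈ {0, ..., 6} → 7 starts

Answer: 7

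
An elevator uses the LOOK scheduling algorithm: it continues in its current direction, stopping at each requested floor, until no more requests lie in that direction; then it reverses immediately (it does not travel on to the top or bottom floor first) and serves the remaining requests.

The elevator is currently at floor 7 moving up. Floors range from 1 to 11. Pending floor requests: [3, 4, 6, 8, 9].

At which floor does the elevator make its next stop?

Answer: 8

Derivation:
Current floor: 7, direction: up
Requests above: [8, 9]
Requests below: [3, 4, 6]
Moving up and requests lie above → nearest above is min([8, 9]) = 8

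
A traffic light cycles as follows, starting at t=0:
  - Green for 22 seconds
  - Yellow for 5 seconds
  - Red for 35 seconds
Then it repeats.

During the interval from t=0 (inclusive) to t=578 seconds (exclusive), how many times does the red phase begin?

Answer: 9

Derivation:
Cycle = 22+5+35 = 62s
red phase starts at t = k*62 + 27 for k=0,1,2,...
Need k*62+27 < 578 → k < 8.887
k ∈ {0, ..., 8} → 9 starts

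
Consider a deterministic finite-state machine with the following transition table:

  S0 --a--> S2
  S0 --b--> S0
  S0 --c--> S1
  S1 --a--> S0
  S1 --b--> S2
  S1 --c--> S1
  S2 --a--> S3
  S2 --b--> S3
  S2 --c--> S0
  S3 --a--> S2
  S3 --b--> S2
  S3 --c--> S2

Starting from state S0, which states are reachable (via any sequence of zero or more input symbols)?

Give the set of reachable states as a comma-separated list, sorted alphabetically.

Answer: S0, S1, S2, S3

Derivation:
BFS from S0:
  visit S0: S0--a-->S2 (new), S0--b-->S0 (seen), S0--c-->S1 (new)
  visit S2: S2--a-->S3 (new), S2--b-->S3 (seen), S2--c-->S0 (seen)
  visit S1: S1--a-->S0 (seen), S1--b-->S2 (seen), S1--c-->S1 (seen)
  visit S3: S3--a-->S2 (seen), S3--b-->S2 (seen), S3--c-->S2 (seen)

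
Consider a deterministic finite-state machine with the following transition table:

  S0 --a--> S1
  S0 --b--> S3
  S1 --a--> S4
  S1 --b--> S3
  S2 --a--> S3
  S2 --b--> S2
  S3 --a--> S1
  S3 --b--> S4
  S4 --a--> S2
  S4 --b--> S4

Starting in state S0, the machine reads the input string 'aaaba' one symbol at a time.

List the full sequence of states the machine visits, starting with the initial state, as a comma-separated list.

Answer: S0, S1, S4, S2, S2, S3

Derivation:
Start: S0
  read 'a': S0 --a--> S1
  read 'a': S1 --a--> S4
  read 'a': S4 --a--> S2
  read 'b': S2 --b--> S2
  read 'a': S2 --a--> S3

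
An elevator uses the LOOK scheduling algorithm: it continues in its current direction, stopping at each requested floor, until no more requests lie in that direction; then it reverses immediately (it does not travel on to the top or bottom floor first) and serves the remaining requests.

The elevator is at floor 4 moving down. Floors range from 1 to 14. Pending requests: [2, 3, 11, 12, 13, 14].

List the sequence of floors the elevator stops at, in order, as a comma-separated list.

Answer: 3, 2, 11, 12, 13, 14

Derivation:
Current: 4, moving DOWN
Serve below first (descending): [3, 2]
Then reverse, serve above (ascending): [11, 12, 13, 14]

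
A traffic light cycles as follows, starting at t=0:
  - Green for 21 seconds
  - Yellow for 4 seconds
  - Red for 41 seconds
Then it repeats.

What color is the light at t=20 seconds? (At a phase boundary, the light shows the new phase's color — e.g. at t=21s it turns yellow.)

Answer: green

Derivation:
Cycle length = 21 + 4 + 41 = 66s
t = 20, phase_t = 20 mod 66 = 20
20 < 21 (green end) → GREEN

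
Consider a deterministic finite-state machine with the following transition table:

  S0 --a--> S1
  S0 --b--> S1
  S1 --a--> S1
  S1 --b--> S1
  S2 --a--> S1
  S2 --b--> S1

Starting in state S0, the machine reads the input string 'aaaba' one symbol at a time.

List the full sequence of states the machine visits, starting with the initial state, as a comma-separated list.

Start: S0
  read 'a': S0 --a--> S1
  read 'a': S1 --a--> S1
  read 'a': S1 --a--> S1
  read 'b': S1 --b--> S1
  read 'a': S1 --a--> S1

Answer: S0, S1, S1, S1, S1, S1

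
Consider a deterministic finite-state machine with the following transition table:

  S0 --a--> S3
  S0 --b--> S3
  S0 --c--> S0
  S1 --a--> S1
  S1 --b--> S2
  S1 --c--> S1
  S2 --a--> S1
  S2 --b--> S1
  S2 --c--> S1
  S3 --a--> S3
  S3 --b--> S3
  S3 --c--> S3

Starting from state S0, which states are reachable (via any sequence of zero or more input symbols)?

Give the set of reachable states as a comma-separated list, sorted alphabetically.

Answer: S0, S3

Derivation:
BFS from S0:
  visit S0: S0--a-->S3 (new), S0--b-->S3 (seen), S0--c-->S0 (seen)
  visit S3: S3--a-->S3 (seen), S3--b-->S3 (seen), S3--c-->S3 (seen)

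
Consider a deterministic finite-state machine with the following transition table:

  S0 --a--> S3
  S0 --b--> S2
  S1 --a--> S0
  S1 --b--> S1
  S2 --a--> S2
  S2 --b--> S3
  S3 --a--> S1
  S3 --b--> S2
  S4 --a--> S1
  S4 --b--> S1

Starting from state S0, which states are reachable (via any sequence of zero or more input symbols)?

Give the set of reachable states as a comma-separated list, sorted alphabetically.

BFS from S0:
  visit S0: S0--a-->S3 (new), S0--b-->S2 (new)
  visit S3: S3--a-->S1 (new), S3--b-->S2 (seen)
  visit S2: S2--a-->S2 (seen), S2--b-->S3 (seen)
  visit S1: S1--a-->S0 (seen), S1--b-->S1 (seen)

Answer: S0, S1, S2, S3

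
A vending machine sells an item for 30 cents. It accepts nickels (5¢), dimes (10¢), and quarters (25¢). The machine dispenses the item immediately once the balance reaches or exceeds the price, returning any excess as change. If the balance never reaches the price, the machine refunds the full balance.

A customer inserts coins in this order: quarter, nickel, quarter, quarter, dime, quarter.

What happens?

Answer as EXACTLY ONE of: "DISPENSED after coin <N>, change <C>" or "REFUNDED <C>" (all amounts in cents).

Answer: DISPENSED after coin 2, change 0

Derivation:
Price: 30¢
Coin 1 (quarter, 25¢): balance = 25¢
Coin 2 (nickel, 5¢): balance = 30¢
  → balance >= price → DISPENSE, change = 30 - 30 = 0¢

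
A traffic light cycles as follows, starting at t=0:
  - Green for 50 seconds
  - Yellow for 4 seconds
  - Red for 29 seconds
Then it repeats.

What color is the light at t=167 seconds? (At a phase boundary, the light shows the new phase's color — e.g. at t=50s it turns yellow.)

Answer: green

Derivation:
Cycle length = 50 + 4 + 29 = 83s
t = 167, phase_t = 167 mod 83 = 1
1 < 50 (green end) → GREEN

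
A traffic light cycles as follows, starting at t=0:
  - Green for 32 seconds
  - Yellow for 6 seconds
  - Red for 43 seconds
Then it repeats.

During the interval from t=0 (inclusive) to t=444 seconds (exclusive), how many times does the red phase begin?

Answer: 6

Derivation:
Cycle = 32+6+43 = 81s
red phase starts at t = k*81 + 38 for k=0,1,2,...
Need k*81+38 < 444 → k < 5.012
k ∈ {0, ..., 5} → 6 starts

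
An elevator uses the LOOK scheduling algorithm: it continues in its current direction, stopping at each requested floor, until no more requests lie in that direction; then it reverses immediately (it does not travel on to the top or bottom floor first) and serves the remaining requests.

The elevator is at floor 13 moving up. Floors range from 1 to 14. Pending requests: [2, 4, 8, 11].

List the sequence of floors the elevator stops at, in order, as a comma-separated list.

Answer: 11, 8, 4, 2

Derivation:
Current: 13, moving UP
Serve above first (ascending): []
Then reverse, serve below (descending): [11, 8, 4, 2]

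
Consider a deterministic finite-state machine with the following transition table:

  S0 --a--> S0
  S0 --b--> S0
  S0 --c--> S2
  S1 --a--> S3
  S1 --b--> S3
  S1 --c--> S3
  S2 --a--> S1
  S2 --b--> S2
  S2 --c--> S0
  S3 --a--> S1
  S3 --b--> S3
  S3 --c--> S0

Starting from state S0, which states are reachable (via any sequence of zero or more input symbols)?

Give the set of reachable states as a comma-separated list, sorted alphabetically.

BFS from S0:
  visit S0: S0--a-->S0 (seen), S0--b-->S0 (seen), S0--c-->S2 (new)
  visit S2: S2--a-->S1 (new), S2--b-->S2 (seen), S2--c-->S0 (seen)
  visit S1: S1--a-->S3 (new), S1--b-->S3 (seen), S1--c-->S3 (seen)
  visit S3: S3--a-->S1 (seen), S3--b-->S3 (seen), S3--c-->S0 (seen)

Answer: S0, S1, S2, S3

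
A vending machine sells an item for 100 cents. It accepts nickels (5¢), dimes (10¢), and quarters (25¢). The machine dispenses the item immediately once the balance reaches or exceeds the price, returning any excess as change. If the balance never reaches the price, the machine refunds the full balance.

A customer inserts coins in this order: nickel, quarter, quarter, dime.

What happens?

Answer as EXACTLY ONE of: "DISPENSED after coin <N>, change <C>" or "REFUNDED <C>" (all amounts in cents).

Price: 100¢
Coin 1 (nickel, 5¢): balance = 5¢
Coin 2 (quarter, 25¢): balance = 30¢
Coin 3 (quarter, 25¢): balance = 55¢
Coin 4 (dime, 10¢): balance = 65¢
All coins inserted, balance 65¢ < price 100¢ → REFUND 65¢

Answer: REFUNDED 65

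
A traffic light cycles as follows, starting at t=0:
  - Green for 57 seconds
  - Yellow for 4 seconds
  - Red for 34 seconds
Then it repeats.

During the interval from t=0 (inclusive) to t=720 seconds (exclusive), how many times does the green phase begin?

Cycle = 57+4+34 = 95s
green phase starts at t = k*95 + 0 for k=0,1,2,...
Need k*95+0 < 720 → k < 7.579
k ∈ {0, ..., 7} → 8 starts

Answer: 8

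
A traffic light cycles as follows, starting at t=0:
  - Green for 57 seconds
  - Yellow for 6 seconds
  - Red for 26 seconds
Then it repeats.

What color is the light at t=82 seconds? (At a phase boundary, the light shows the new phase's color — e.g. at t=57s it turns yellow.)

Cycle length = 57 + 6 + 26 = 89s
t = 82, phase_t = 82 mod 89 = 82
82 >= 63 → RED

Answer: red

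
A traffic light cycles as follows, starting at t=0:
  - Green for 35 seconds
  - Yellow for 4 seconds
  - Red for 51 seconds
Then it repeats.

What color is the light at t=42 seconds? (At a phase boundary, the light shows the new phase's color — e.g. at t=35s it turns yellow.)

Cycle length = 35 + 4 + 51 = 90s
t = 42, phase_t = 42 mod 90 = 42
42 >= 39 → RED

Answer: red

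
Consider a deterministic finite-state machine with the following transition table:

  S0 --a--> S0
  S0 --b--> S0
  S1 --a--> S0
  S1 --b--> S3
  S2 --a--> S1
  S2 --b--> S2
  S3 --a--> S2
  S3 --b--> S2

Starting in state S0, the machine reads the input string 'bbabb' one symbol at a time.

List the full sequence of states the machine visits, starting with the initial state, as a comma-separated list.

Answer: S0, S0, S0, S0, S0, S0

Derivation:
Start: S0
  read 'b': S0 --b--> S0
  read 'b': S0 --b--> S0
  read 'a': S0 --a--> S0
  read 'b': S0 --b--> S0
  read 'b': S0 --b--> S0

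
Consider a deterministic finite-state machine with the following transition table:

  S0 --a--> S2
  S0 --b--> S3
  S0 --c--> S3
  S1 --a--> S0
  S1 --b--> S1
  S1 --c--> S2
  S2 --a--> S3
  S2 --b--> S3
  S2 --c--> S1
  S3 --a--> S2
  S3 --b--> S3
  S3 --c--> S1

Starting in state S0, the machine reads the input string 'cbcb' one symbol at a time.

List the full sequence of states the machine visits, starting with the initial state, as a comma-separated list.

Start: S0
  read 'c': S0 --c--> S3
  read 'b': S3 --b--> S3
  read 'c': S3 --c--> S1
  read 'b': S1 --b--> S1

Answer: S0, S3, S3, S1, S1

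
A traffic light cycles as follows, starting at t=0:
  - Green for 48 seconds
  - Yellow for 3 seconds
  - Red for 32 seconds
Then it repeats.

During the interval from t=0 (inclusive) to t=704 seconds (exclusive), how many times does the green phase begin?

Answer: 9

Derivation:
Cycle = 48+3+32 = 83s
green phase starts at t = k*83 + 0 for k=0,1,2,...
Need k*83+0 < 704 → k < 8.482
k ∈ {0, ..., 8} → 9 starts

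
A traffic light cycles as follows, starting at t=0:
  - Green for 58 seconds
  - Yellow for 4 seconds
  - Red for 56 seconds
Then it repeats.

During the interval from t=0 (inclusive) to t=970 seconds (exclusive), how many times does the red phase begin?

Cycle = 58+4+56 = 118s
red phase starts at t = k*118 + 62 for k=0,1,2,...
Need k*118+62 < 970 → k < 7.695
k ∈ {0, ..., 7} → 8 starts

Answer: 8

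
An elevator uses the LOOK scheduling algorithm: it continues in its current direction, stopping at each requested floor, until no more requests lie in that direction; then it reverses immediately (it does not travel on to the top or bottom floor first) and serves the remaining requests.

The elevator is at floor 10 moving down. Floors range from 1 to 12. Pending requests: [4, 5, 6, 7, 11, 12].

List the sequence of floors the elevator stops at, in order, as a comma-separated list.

Current: 10, moving DOWN
Serve below first (descending): [7, 6, 5, 4]
Then reverse, serve above (ascending): [11, 12]

Answer: 7, 6, 5, 4, 11, 12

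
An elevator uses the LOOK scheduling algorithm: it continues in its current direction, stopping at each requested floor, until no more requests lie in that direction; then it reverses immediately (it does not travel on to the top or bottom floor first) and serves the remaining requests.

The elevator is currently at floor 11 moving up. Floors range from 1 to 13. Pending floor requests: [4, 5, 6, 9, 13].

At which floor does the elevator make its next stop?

Current floor: 11, direction: up
Requests above: [13]
Requests below: [4, 5, 6, 9]
Moving up and requests lie above → nearest above is min([13]) = 13

Answer: 13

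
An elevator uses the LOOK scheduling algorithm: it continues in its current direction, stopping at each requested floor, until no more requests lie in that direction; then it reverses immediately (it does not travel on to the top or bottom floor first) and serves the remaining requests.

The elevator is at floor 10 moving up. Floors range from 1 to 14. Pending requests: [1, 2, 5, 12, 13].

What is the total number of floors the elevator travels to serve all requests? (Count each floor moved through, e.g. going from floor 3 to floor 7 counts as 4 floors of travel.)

Answer: 15

Derivation:
Start at floor 10 moving up, LOOK stop order: [12, 13, 5, 2, 1]
  10 → 12: |12-10| = 2, total = 2
  12 → 13: |13-12| = 1, total = 3
  13 → 5: |5-13| = 8, total = 11
  5 → 2: |2-5| = 3, total = 14
  2 → 1: |1-2| = 1, total = 15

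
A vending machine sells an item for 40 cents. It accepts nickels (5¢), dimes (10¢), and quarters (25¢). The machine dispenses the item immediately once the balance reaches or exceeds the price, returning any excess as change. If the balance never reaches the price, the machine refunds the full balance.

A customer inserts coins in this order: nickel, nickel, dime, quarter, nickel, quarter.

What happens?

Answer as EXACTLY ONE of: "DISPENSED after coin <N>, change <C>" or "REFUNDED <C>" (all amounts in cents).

Answer: DISPENSED after coin 4, change 5

Derivation:
Price: 40¢
Coin 1 (nickel, 5¢): balance = 5¢
Coin 2 (nickel, 5¢): balance = 10¢
Coin 3 (dime, 10¢): balance = 20¢
Coin 4 (quarter, 25¢): balance = 45¢
  → balance >= price → DISPENSE, change = 45 - 40 = 5¢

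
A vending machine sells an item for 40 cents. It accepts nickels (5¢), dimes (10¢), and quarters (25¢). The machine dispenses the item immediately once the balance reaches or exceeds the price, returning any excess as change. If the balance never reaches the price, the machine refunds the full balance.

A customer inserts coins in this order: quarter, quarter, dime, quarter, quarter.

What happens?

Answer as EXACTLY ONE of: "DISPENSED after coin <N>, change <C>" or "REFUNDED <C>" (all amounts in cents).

Answer: DISPENSED after coin 2, change 10

Derivation:
Price: 40¢
Coin 1 (quarter, 25¢): balance = 25¢
Coin 2 (quarter, 25¢): balance = 50¢
  → balance >= price → DISPENSE, change = 50 - 40 = 10¢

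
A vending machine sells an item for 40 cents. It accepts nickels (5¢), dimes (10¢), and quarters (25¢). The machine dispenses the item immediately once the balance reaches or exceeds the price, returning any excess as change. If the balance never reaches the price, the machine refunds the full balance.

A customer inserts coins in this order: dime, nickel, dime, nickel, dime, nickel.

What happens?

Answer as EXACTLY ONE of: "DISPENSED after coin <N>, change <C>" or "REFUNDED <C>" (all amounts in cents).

Answer: DISPENSED after coin 5, change 0

Derivation:
Price: 40¢
Coin 1 (dime, 10¢): balance = 10¢
Coin 2 (nickel, 5¢): balance = 15¢
Coin 3 (dime, 10¢): balance = 25¢
Coin 4 (nickel, 5¢): balance = 30¢
Coin 5 (dime, 10¢): balance = 40¢
  → balance >= price → DISPENSE, change = 40 - 40 = 0¢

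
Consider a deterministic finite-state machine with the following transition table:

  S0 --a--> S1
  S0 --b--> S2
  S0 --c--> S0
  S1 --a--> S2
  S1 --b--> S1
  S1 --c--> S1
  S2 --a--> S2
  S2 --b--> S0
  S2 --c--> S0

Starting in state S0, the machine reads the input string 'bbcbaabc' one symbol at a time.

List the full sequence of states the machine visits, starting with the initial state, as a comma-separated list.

Answer: S0, S2, S0, S0, S2, S2, S2, S0, S0

Derivation:
Start: S0
  read 'b': S0 --b--> S2
  read 'b': S2 --b--> S0
  read 'c': S0 --c--> S0
  read 'b': S0 --b--> S2
  read 'a': S2 --a--> S2
  read 'a': S2 --a--> S2
  read 'b': S2 --b--> S0
  read 'c': S0 --c--> S0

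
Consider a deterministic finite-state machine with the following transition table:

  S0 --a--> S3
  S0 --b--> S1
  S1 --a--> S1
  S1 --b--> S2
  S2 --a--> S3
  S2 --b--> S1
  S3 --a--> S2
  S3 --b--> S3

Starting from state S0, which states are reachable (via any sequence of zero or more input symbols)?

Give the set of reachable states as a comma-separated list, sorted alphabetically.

BFS from S0:
  visit S0: S0--a-->S3 (new), S0--b-->S1 (new)
  visit S3: S3--a-->S2 (new), S3--b-->S3 (seen)
  visit S1: S1--a-->S1 (seen), S1--b-->S2 (seen)
  visit S2: S2--a-->S3 (seen), S2--b-->S1 (seen)

Answer: S0, S1, S2, S3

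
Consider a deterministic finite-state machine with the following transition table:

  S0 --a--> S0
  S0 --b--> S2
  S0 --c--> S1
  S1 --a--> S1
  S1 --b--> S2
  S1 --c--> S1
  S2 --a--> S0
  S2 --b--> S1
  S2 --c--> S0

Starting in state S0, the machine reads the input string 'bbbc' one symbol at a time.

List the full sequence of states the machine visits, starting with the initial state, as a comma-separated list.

Start: S0
  read 'b': S0 --b--> S2
  read 'b': S2 --b--> S1
  read 'b': S1 --b--> S2
  read 'c': S2 --c--> S0

Answer: S0, S2, S1, S2, S0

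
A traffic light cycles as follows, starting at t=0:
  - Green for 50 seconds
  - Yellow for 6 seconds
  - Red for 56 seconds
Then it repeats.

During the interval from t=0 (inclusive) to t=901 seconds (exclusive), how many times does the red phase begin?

Cycle = 50+6+56 = 112s
red phase starts at t = k*112 + 56 for k=0,1,2,...
Need k*112+56 < 901 → k < 7.545
k ∈ {0, ..., 7} → 8 starts

Answer: 8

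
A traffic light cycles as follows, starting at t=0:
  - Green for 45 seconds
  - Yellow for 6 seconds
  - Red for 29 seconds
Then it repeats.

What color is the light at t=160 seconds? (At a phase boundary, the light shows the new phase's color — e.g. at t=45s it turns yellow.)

Cycle length = 45 + 6 + 29 = 80s
t = 160, phase_t = 160 mod 80 = 0
0 < 45 (green end) → GREEN

Answer: green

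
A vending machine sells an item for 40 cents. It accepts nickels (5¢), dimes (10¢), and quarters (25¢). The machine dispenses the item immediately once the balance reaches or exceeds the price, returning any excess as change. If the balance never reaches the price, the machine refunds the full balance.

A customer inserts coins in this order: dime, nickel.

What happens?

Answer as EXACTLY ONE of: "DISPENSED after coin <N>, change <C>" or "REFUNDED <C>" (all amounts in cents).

Answer: REFUNDED 15

Derivation:
Price: 40¢
Coin 1 (dime, 10¢): balance = 10¢
Coin 2 (nickel, 5¢): balance = 15¢
All coins inserted, balance 15¢ < price 40¢ → REFUND 15¢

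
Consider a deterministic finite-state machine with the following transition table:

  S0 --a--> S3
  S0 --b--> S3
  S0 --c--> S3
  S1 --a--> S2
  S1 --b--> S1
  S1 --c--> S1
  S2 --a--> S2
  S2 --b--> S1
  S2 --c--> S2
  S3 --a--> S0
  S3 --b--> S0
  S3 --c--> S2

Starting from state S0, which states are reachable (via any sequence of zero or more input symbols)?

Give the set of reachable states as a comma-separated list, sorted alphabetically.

Answer: S0, S1, S2, S3

Derivation:
BFS from S0:
  visit S0: S0--a-->S3 (new), S0--b-->S3 (seen), S0--c-->S3 (seen)
  visit S3: S3--a-->S0 (seen), S3--b-->S0 (seen), S3--c-->S2 (new)
  visit S2: S2--a-->S2 (seen), S2--b-->S1 (new), S2--c-->S2 (seen)
  visit S1: S1--a-->S2 (seen), S1--b-->S1 (seen), S1--c-->S1 (seen)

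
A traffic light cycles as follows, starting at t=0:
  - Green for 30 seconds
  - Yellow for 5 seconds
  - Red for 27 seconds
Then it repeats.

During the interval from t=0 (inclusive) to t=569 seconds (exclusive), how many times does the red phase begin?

Answer: 9

Derivation:
Cycle = 30+5+27 = 62s
red phase starts at t = k*62 + 35 for k=0,1,2,...
Need k*62+35 < 569 → k < 8.613
k ∈ {0, ..., 8} → 9 starts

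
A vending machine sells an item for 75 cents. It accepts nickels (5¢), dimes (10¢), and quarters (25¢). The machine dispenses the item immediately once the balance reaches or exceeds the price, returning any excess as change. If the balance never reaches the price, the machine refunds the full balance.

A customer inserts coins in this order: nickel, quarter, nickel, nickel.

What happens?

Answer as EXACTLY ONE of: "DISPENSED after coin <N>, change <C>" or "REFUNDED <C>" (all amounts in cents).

Price: 75¢
Coin 1 (nickel, 5¢): balance = 5¢
Coin 2 (quarter, 25¢): balance = 30¢
Coin 3 (nickel, 5¢): balance = 35¢
Coin 4 (nickel, 5¢): balance = 40¢
All coins inserted, balance 40¢ < price 75¢ → REFUND 40¢

Answer: REFUNDED 40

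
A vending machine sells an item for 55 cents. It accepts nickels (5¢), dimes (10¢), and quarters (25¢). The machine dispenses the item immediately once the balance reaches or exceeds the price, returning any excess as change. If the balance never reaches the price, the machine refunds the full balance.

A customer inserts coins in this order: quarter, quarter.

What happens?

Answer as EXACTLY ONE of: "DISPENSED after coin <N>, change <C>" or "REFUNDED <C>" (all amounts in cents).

Price: 55¢
Coin 1 (quarter, 25¢): balance = 25¢
Coin 2 (quarter, 25¢): balance = 50¢
All coins inserted, balance 50¢ < price 55¢ → REFUND 50¢

Answer: REFUNDED 50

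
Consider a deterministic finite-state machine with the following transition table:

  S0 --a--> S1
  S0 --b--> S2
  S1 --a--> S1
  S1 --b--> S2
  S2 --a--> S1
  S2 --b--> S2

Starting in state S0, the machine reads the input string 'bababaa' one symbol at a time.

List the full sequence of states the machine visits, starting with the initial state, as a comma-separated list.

Answer: S0, S2, S1, S2, S1, S2, S1, S1

Derivation:
Start: S0
  read 'b': S0 --b--> S2
  read 'a': S2 --a--> S1
  read 'b': S1 --b--> S2
  read 'a': S2 --a--> S1
  read 'b': S1 --b--> S2
  read 'a': S2 --a--> S1
  read 'a': S1 --a--> S1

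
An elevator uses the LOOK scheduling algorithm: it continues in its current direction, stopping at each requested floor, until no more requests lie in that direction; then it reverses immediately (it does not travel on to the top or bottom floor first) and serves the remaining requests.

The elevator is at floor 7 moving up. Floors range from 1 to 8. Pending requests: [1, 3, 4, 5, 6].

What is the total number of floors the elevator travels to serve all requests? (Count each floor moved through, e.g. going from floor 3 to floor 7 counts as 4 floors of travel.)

Start at floor 7 moving up, LOOK stop order: [6, 5, 4, 3, 1]
  7 → 6: |6-7| = 1, total = 1
  6 → 5: |5-6| = 1, total = 2
  5 → 4: |4-5| = 1, total = 3
  4 → 3: |3-4| = 1, total = 4
  3 → 1: |1-3| = 2, total = 6

Answer: 6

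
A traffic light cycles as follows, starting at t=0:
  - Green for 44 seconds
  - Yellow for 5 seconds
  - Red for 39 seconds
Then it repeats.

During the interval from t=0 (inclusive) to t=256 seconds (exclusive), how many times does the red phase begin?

Cycle = 44+5+39 = 88s
red phase starts at t = k*88 + 49 for k=0,1,2,...
Need k*88+49 < 256 → k < 2.352
k ∈ {0, ..., 2} → 3 starts

Answer: 3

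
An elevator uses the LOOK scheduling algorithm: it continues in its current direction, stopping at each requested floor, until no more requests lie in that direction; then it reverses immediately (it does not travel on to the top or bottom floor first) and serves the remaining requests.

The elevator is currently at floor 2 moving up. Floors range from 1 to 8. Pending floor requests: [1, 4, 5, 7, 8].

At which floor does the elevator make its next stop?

Answer: 4

Derivation:
Current floor: 2, direction: up
Requests above: [4, 5, 7, 8]
Requests below: [1]
Moving up and requests lie above → nearest above is min([4, 5, 7, 8]) = 4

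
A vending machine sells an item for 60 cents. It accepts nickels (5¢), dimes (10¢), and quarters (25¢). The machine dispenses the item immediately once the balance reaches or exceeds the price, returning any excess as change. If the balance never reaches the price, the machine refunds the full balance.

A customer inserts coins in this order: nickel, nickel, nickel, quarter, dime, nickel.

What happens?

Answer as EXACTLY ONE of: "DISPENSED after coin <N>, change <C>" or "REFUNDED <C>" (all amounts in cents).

Answer: REFUNDED 55

Derivation:
Price: 60¢
Coin 1 (nickel, 5¢): balance = 5¢
Coin 2 (nickel, 5¢): balance = 10¢
Coin 3 (nickel, 5¢): balance = 15¢
Coin 4 (quarter, 25¢): balance = 40¢
Coin 5 (dime, 10¢): balance = 50¢
Coin 6 (nickel, 5¢): balance = 55¢
All coins inserted, balance 55¢ < price 60¢ → REFUND 55¢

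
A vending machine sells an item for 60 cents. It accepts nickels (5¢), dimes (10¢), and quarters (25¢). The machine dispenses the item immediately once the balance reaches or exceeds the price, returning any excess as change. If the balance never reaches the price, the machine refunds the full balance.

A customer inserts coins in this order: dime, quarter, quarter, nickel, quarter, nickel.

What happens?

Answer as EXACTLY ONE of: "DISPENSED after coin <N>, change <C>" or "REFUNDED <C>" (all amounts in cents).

Answer: DISPENSED after coin 3, change 0

Derivation:
Price: 60¢
Coin 1 (dime, 10¢): balance = 10¢
Coin 2 (quarter, 25¢): balance = 35¢
Coin 3 (quarter, 25¢): balance = 60¢
  → balance >= price → DISPENSE, change = 60 - 60 = 0¢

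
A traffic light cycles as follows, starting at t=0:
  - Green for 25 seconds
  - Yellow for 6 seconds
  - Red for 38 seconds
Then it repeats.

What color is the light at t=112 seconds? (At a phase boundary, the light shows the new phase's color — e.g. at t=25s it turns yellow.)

Answer: red

Derivation:
Cycle length = 25 + 6 + 38 = 69s
t = 112, phase_t = 112 mod 69 = 43
43 >= 31 → RED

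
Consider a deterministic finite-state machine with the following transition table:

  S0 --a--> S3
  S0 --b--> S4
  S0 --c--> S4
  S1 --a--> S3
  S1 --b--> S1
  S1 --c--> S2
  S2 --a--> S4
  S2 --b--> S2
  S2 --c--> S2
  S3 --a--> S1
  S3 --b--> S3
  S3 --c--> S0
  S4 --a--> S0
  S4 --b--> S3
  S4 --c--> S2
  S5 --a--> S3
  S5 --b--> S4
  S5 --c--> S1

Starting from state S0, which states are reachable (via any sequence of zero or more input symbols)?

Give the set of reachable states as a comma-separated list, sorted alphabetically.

BFS from S0:
  visit S0: S0--a-->S3 (new), S0--b-->S4 (new), S0--c-->S4 (seen)
  visit S3: S3--a-->S1 (new), S3--b-->S3 (seen), S3--c-->S0 (seen)
  visit S4: S4--a-->S0 (seen), S4--b-->S3 (seen), S4--c-->S2 (new)
  visit S1: S1--a-->S3 (seen), S1--b-->S1 (seen), S1--c-->S2 (seen)
  visit S2: S2--a-->S4 (seen), S2--b-->S2 (seen), S2--c-->S2 (seen)

Answer: S0, S1, S2, S3, S4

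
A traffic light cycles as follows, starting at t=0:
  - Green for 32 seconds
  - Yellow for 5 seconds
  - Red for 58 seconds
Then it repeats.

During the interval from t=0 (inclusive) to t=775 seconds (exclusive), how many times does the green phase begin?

Cycle = 32+5+58 = 95s
green phase starts at t = k*95 + 0 for k=0,1,2,...
Need k*95+0 < 775 → k < 8.158
k ∈ {0, ..., 8} → 9 starts

Answer: 9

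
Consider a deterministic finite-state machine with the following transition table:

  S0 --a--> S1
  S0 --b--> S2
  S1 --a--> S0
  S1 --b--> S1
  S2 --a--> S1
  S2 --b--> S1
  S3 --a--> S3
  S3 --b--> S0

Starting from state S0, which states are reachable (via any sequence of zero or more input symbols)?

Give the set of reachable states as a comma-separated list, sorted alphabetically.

Answer: S0, S1, S2

Derivation:
BFS from S0:
  visit S0: S0--a-->S1 (new), S0--b-->S2 (new)
  visit S1: S1--a-->S0 (seen), S1--b-->S1 (seen)
  visit S2: S2--a-->S1 (seen), S2--b-->S1 (seen)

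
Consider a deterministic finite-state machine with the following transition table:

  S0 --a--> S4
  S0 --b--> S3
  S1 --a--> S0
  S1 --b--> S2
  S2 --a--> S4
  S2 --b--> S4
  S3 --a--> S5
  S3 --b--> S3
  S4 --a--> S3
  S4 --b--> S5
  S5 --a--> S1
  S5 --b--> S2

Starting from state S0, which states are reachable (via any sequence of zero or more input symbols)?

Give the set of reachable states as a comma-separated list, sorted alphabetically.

BFS from S0:
  visit S0: S0--a-->S4 (new), S0--b-->S3 (new)
  visit S4: S4--a-->S3 (seen), S4--b-->S5 (new)
  visit S3: S3--a-->S5 (seen), S3--b-->S3 (seen)
  visit S5: S5--a-->S1 (new), S5--b-->S2 (new)
  visit S1: S1--a-->S0 (seen), S1--b-->S2 (seen)
  visit S2: S2--a-->S4 (seen), S2--b-->S4 (seen)

Answer: S0, S1, S2, S3, S4, S5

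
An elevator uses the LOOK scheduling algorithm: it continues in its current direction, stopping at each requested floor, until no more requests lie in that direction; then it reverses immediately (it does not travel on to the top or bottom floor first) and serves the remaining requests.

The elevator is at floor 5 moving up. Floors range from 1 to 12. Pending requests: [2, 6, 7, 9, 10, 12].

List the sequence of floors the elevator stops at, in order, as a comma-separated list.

Answer: 6, 7, 9, 10, 12, 2

Derivation:
Current: 5, moving UP
Serve above first (ascending): [6, 7, 9, 10, 12]
Then reverse, serve below (descending): [2]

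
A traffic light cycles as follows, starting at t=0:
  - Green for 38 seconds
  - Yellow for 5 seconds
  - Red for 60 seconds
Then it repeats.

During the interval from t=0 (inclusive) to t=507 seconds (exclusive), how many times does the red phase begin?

Answer: 5

Derivation:
Cycle = 38+5+60 = 103s
red phase starts at t = k*103 + 43 for k=0,1,2,...
Need k*103+43 < 507 → k < 4.505
k ∈ {0, ..., 4} → 5 starts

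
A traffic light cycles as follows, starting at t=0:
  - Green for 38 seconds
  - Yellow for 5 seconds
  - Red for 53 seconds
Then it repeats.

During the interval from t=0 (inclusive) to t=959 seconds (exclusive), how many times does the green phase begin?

Cycle = 38+5+53 = 96s
green phase starts at t = k*96 + 0 for k=0,1,2,...
Need k*96+0 < 959 → k < 9.990
k ∈ {0, ..., 9} → 10 starts

Answer: 10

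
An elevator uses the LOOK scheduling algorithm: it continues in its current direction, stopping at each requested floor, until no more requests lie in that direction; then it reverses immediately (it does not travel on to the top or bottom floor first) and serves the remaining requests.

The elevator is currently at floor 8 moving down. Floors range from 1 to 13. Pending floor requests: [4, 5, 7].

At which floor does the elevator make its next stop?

Answer: 7

Derivation:
Current floor: 8, direction: down
Requests above: []
Requests below: [4, 5, 7]
Moving down and requests lie below → nearest below is max([4, 5, 7]) = 7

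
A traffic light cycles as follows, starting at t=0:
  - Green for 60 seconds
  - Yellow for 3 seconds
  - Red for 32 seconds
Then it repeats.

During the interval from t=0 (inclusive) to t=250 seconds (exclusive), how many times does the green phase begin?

Answer: 3

Derivation:
Cycle = 60+3+32 = 95s
green phase starts at t = k*95 + 0 for k=0,1,2,...
Need k*95+0 < 250 → k < 2.632
k ∈ {0, ..., 2} → 3 starts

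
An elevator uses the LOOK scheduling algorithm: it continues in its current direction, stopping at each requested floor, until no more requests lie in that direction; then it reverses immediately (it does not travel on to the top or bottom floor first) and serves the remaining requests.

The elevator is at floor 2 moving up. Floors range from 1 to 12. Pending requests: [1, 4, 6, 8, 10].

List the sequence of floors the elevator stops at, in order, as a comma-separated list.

Answer: 4, 6, 8, 10, 1

Derivation:
Current: 2, moving UP
Serve above first (ascending): [4, 6, 8, 10]
Then reverse, serve below (descending): [1]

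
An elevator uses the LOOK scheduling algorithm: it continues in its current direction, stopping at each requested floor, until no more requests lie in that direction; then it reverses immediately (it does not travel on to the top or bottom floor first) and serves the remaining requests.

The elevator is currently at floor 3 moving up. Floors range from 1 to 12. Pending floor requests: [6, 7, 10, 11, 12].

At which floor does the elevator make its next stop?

Answer: 6

Derivation:
Current floor: 3, direction: up
Requests above: [6, 7, 10, 11, 12]
Requests below: []
Moving up and requests lie above → nearest above is min([6, 7, 10, 11, 12]) = 6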